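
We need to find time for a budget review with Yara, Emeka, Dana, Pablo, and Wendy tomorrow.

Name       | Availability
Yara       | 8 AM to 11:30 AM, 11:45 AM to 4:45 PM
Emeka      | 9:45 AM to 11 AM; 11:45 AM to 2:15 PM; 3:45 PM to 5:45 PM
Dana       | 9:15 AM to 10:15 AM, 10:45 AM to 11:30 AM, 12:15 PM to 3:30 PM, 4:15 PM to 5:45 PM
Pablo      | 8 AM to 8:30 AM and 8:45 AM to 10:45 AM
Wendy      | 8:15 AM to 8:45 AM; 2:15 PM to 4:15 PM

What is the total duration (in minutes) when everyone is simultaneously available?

Yara ∩ Emeka: 09:45-11:00, 11:45-14:15, 15:45-16:45.
Yara ∩ Emeka ∩ Dana: 09:45-10:15, 10:45-11:00, 12:15-14:15, 16:15-16:45.
Yara ∩ Emeka ∩ Dana ∩ Pablo: 09:45-10:15.
Yara ∩ Emeka ∩ Dana ∩ Pablo ∩ Wendy: ∅.
There is no time when everyone is free.
There is no common window, so the total is 0 minutes.

0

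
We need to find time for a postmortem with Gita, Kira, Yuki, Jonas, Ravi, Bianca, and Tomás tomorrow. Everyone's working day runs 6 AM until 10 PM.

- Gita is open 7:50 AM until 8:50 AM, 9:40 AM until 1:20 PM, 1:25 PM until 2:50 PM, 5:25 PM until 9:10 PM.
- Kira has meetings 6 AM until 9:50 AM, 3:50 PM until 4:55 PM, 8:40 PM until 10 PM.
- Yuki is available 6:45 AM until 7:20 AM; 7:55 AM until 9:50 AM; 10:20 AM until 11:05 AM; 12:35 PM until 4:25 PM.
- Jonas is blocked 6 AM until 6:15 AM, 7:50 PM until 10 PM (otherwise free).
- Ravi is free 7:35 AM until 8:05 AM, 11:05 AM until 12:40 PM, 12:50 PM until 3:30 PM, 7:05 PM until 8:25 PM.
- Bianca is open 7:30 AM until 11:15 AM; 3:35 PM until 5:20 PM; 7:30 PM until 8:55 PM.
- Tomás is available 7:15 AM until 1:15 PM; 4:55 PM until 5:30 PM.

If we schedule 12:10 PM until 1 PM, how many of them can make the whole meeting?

Gita free: 07:50-08:50, 09:40-13:20, 13:25-14:50, 17:25-21:10.
Kira free: 09:50-15:50, 16:55-20:40 (invert busy blocks within the working day).
Yuki free: 06:45-07:20, 07:55-09:50, 10:20-11:05, 12:35-16:25.
Jonas free: 06:15-19:50 (invert busy blocks within the working day).
Ravi free: 07:35-08:05, 11:05-12:40, 12:50-15:30, 19:05-20:25.
Bianca free: 07:30-11:15, 15:35-17:20, 19:30-20:55.
Tomás free: 07:15-13:15, 16:55-17:30.
Gita, Kira, Jonas, and Tomás can make the full 12:10-13:00 slot — that's 4.

4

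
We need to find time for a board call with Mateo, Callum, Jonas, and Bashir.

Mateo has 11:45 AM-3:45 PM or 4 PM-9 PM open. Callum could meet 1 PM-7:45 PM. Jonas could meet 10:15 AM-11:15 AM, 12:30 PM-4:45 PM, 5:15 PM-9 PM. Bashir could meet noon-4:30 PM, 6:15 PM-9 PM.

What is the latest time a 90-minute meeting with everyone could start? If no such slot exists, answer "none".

18:15

Mateo ∩ Callum: 13:00-15:45, 16:00-19:45.
Mateo ∩ Callum ∩ Jonas: 13:00-15:45, 16:00-16:45, 17:15-19:45.
Mateo ∩ Callum ∩ Jonas ∩ Bashir: 13:00-15:45, 16:00-16:30, 18:15-19:45.
The last common window of at least 90 minutes is 18:15-19:45; a 90-minute meeting can start as late as 18:15 and still end by 19:45.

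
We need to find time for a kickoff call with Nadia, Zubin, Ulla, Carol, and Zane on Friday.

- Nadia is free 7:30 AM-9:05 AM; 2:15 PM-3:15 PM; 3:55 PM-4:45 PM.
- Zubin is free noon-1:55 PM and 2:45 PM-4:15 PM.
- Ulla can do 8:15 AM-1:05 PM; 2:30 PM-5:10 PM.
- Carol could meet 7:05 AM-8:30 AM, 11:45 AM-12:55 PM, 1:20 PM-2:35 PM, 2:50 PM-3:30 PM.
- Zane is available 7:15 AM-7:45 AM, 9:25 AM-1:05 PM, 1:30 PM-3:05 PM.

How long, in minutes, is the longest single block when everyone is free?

Nadia ∩ Zubin: 14:45-15:15, 15:55-16:15.
Nadia ∩ Zubin ∩ Ulla: 14:45-15:15, 15:55-16:15.
Nadia ∩ Zubin ∩ Ulla ∩ Carol: 14:50-15:15.
Nadia ∩ Zubin ∩ Ulla ∩ Carol ∩ Zane: 14:50-15:05.
Those are the intersection windows.
The longest is 14:50-15:05 at 15 minutes.

15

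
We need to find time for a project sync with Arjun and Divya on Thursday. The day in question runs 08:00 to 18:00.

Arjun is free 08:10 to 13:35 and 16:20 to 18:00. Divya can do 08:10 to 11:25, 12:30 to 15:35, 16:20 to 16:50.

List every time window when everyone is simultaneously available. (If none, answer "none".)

08:10-11:25, 12:30-13:35, 16:20-16:50

Arjun ∩ Divya: 08:10-11:25, 12:30-13:35, 16:20-16:50.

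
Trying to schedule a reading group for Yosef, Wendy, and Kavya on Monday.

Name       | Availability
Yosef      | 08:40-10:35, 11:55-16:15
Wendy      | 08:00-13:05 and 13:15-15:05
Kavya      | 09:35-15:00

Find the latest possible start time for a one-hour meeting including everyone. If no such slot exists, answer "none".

14:00

Yosef ∩ Wendy: 08:40-10:35, 11:55-13:05, 13:15-15:05.
Yosef ∩ Wendy ∩ Kavya: 09:35-10:35, 11:55-13:05, 13:15-15:00.
So the common availability across everyone is 09:35-10:35, 11:55-13:05, 13:15-15:00.
The last common window of at least 60 minutes is 13:15-15:00; a 60-minute meeting can start as late as 14:00 and still end by 15:00.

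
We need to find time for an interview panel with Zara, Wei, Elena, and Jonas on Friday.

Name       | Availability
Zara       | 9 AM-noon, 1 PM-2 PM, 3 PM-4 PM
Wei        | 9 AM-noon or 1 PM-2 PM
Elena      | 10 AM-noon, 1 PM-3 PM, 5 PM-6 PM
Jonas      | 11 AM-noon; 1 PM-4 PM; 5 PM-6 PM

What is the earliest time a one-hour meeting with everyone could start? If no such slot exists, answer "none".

11:00

Zara ∩ Wei: 09:00-12:00, 13:00-14:00.
Zara ∩ Wei ∩ Elena: 10:00-12:00, 13:00-14:00.
Zara ∩ Wei ∩ Elena ∩ Jonas: 11:00-12:00, 13:00-14:00.
Those are the intersection windows.
The first common window of at least 60 minutes is 11:00-12:00, so the earliest start is 11:00.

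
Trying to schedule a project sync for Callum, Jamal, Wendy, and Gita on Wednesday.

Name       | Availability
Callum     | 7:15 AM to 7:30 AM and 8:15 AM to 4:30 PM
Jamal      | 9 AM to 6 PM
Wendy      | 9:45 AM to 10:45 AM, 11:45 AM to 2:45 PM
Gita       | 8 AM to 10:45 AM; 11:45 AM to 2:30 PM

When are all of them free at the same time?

09:45-10:45, 11:45-14:30

Callum ∩ Jamal: 09:00-16:30.
Callum ∩ Jamal ∩ Wendy: 09:45-10:45, 11:45-14:45.
Callum ∩ Jamal ∩ Wendy ∩ Gita: 09:45-10:45, 11:45-14:30.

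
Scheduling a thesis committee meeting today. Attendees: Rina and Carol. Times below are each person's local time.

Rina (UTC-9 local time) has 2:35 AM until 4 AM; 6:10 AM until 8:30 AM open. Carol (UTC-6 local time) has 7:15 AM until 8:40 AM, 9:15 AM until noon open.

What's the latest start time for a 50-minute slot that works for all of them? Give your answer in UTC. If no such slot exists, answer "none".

Rina in UTC: 11:35-13:00, 15:10-17:30 (add 9h to convert from UTC-9).
Carol in UTC: 13:15-14:40, 15:15-18:00 (add 6h to convert from UTC-6).
Rina ∩ Carol: 15:15-17:30.
The last common window of at least 50 minutes is 15:15-17:30; a 50-minute meeting can start as late as 16:40 and still end by 17:30.

16:40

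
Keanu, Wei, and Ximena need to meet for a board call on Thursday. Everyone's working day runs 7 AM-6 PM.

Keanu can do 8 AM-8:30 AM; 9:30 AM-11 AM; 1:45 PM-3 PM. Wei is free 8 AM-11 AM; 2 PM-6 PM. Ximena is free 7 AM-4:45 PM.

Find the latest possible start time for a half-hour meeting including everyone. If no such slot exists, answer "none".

Keanu ∩ Wei: 08:00-08:30, 09:30-11:00, 14:00-15:00.
Keanu ∩ Wei ∩ Ximena: 08:00-08:30, 09:30-11:00, 14:00-15:00.
The last common window of at least 30 minutes is 14:00-15:00; a 30-minute meeting can start as late as 14:30 and still end by 15:00.

14:30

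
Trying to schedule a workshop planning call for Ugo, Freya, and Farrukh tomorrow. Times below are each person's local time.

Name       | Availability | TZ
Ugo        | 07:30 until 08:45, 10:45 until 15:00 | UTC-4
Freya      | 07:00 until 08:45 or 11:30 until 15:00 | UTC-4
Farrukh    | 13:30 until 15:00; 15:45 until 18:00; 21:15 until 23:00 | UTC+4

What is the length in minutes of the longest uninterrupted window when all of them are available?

Ugo in UTC: 11:30-12:45, 14:45-19:00 (add 4h to convert from UTC-4).
Freya in UTC: 11:00-12:45, 15:30-19:00 (add 4h to convert from UTC-4).
Farrukh in UTC: 09:30-11:00, 11:45-14:00, 17:15-19:00 (subtract 4h to convert from UTC+4).
Ugo ∩ Freya: 11:30-12:45, 15:30-19:00.
Ugo ∩ Freya ∩ Farrukh: 11:45-12:45, 17:15-19:00.
The longest is 17:15-19:00 at 105 minutes.

105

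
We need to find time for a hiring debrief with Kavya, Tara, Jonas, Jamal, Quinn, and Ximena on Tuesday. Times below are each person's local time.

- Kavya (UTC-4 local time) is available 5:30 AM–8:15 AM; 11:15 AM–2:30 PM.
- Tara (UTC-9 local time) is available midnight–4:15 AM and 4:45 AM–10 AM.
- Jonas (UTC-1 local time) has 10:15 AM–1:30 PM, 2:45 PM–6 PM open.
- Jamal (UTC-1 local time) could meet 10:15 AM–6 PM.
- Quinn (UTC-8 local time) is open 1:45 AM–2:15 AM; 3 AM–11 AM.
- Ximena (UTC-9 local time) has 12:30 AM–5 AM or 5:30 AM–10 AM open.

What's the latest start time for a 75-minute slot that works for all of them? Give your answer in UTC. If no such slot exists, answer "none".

Kavya in UTC: 09:30-12:15, 15:15-18:30 (add 4h to convert from UTC-4).
Tara in UTC: 09:00-13:15, 13:45-19:00 (add 9h to convert from UTC-9).
Jonas in UTC: 11:15-14:30, 15:45-19:00 (add 1h to convert from UTC-1).
Jamal in UTC: 11:15-19:00 (add 1h to convert from UTC-1).
Quinn in UTC: 09:45-10:15, 11:00-19:00 (add 8h to convert from UTC-8).
Ximena in UTC: 09:30-14:00, 14:30-19:00 (add 9h to convert from UTC-9).
Kavya ∩ Tara: 09:30-12:15, 15:15-18:30.
Kavya ∩ Tara ∩ Jonas: 11:15-12:15, 15:45-18:30.
Kavya ∩ Tara ∩ Jonas ∩ Jamal: 11:15-12:15, 15:45-18:30.
Kavya ∩ Tara ∩ Jonas ∩ Jamal ∩ Quinn: 11:15-12:15, 15:45-18:30.
Kavya ∩ Tara ∩ Jonas ∩ Jamal ∩ Quinn ∩ Ximena: 11:15-12:15, 15:45-18:30.
Those are the intersection windows.
The last common window of at least 75 minutes is 15:45-18:30; a 75-minute meeting can start as late as 17:15 and still end by 18:30.

17:15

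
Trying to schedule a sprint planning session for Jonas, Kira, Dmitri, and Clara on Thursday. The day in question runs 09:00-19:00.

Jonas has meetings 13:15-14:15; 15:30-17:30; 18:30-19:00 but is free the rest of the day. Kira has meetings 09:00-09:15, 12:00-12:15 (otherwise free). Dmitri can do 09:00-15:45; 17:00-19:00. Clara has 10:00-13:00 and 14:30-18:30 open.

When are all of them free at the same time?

10:00-12:00, 12:15-13:00, 14:30-15:30, 17:30-18:30

Jonas free: 09:00-13:15, 14:15-15:30, 17:30-18:30 (invert busy blocks within the working day).
Kira free: 09:15-12:00, 12:15-19:00 (invert busy blocks within the working day).
Dmitri free: 09:00-15:45, 17:00-19:00.
Clara free: 10:00-13:00, 14:30-18:30.
Jonas ∩ Kira: 09:15-12:00, 12:15-13:15, 14:15-15:30, 17:30-18:30.
Jonas ∩ Kira ∩ Dmitri: 09:15-12:00, 12:15-13:15, 14:15-15:30, 17:30-18:30.
Jonas ∩ Kira ∩ Dmitri ∩ Clara: 10:00-12:00, 12:15-13:00, 14:30-15:30, 17:30-18:30.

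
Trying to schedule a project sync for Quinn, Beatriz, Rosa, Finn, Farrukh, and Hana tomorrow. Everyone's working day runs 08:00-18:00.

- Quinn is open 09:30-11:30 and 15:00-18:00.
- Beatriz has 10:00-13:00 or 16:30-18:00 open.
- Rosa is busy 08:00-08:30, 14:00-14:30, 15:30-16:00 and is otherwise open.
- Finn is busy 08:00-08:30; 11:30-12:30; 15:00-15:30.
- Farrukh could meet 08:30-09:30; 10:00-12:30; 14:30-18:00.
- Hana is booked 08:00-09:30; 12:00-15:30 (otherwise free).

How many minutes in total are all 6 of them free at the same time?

180

Quinn free: 09:30-11:30, 15:00-18:00.
Beatriz free: 10:00-13:00, 16:30-18:00.
Rosa free: 08:30-14:00, 14:30-15:30, 16:00-18:00 (invert busy blocks within the working day).
Finn free: 08:30-11:30, 12:30-15:00, 15:30-18:00 (invert busy blocks within the working day).
Farrukh free: 08:30-09:30, 10:00-12:30, 14:30-18:00.
Hana free: 09:30-12:00, 15:30-18:00 (invert busy blocks within the working day).
Quinn ∩ Beatriz: 10:00-11:30, 16:30-18:00.
Quinn ∩ Beatriz ∩ Rosa: 10:00-11:30, 16:30-18:00.
Quinn ∩ Beatriz ∩ Rosa ∩ Finn: 10:00-11:30, 16:30-18:00.
Quinn ∩ Beatriz ∩ Rosa ∩ Finn ∩ Farrukh: 10:00-11:30, 16:30-18:00.
Quinn ∩ Beatriz ∩ Rosa ∩ Finn ∩ Farrukh ∩ Hana: 10:00-11:30, 16:30-18:00.
Those are the intersection windows.
Summing the common windows: 90 + 90 = 180 minutes.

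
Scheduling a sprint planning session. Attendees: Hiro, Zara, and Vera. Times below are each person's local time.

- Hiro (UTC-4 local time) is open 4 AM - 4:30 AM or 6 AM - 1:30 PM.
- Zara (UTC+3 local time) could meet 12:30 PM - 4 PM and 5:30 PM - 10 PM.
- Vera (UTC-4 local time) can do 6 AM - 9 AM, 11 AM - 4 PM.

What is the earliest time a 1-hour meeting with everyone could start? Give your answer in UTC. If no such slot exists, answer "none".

Hiro in UTC: 08:00-08:30, 10:00-17:30 (add 4h to convert from UTC-4).
Zara in UTC: 09:30-13:00, 14:30-19:00 (subtract 3h to convert from UTC+3).
Vera in UTC: 10:00-13:00, 15:00-20:00 (add 4h to convert from UTC-4).
Hiro ∩ Zara: 10:00-13:00, 14:30-17:30.
Hiro ∩ Zara ∩ Vera: 10:00-13:00, 15:00-17:30.
The first common window of at least 60 minutes is 10:00-13:00, so the earliest start is 10:00.

10:00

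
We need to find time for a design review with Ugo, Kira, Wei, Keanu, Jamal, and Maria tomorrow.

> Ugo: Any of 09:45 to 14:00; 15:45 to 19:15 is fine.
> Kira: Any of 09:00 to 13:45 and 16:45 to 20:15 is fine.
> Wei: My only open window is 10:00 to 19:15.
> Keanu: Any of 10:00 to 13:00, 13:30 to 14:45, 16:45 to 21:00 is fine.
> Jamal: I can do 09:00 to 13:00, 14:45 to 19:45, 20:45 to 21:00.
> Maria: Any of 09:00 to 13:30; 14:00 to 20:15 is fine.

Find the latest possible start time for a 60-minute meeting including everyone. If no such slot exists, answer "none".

18:15

Ugo ∩ Kira: 09:45-13:45, 16:45-19:15.
Ugo ∩ Kira ∩ Wei: 10:00-13:45, 16:45-19:15.
Ugo ∩ Kira ∩ Wei ∩ Keanu: 10:00-13:00, 13:30-13:45, 16:45-19:15.
Ugo ∩ Kira ∩ Wei ∩ Keanu ∩ Jamal: 10:00-13:00, 16:45-19:15.
Ugo ∩ Kira ∩ Wei ∩ Keanu ∩ Jamal ∩ Maria: 10:00-13:00, 16:45-19:15.
The last common window of at least 60 minutes is 16:45-19:15; a 60-minute meeting can start as late as 18:15 and still end by 19:15.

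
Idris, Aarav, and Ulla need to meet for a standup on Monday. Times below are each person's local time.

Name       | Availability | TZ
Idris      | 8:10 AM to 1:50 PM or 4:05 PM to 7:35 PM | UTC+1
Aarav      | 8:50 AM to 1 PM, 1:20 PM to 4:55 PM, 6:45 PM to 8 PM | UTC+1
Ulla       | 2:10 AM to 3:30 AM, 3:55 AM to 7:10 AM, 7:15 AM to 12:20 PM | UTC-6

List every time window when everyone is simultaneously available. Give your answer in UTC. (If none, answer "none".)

08:10-09:30, 09:55-12:00, 12:20-12:50, 15:05-15:55, 17:45-18:20

Idris in UTC: 07:10-12:50, 15:05-18:35 (subtract 1h to convert from UTC+1).
Aarav in UTC: 07:50-12:00, 12:20-15:55, 17:45-19:00 (subtract 1h to convert from UTC+1).
Ulla in UTC: 08:10-09:30, 09:55-13:10, 13:15-18:20 (add 6h to convert from UTC-6).
Idris ∩ Aarav: 07:50-12:00, 12:20-12:50, 15:05-15:55, 17:45-18:35.
Idris ∩ Aarav ∩ Ulla: 08:10-09:30, 09:55-12:00, 12:20-12:50, 15:05-15:55, 17:45-18:20.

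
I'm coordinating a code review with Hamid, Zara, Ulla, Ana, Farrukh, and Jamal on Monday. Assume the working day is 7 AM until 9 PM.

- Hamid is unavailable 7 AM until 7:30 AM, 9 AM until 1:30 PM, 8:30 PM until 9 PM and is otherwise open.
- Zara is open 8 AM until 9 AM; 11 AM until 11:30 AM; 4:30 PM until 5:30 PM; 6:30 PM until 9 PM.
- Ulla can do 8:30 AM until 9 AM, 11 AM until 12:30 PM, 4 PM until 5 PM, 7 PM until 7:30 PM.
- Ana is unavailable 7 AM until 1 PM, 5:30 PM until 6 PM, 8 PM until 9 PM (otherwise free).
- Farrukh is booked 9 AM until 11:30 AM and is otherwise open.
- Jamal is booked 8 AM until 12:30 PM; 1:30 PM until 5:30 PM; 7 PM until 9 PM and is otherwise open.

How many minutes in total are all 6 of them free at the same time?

Hamid free: 07:30-09:00, 13:30-20:30 (invert busy blocks within the working day).
Zara free: 08:00-09:00, 11:00-11:30, 16:30-17:30, 18:30-21:00.
Ulla free: 08:30-09:00, 11:00-12:30, 16:00-17:00, 19:00-19:30.
Ana free: 13:00-17:30, 18:00-20:00 (invert busy blocks within the working day).
Farrukh free: 07:00-09:00, 11:30-21:00 (invert busy blocks within the working day).
Jamal free: 07:00-08:00, 12:30-13:30, 17:30-19:00 (invert busy blocks within the working day).
Hamid ∩ Zara: 08:00-09:00, 16:30-17:30, 18:30-20:30.
Hamid ∩ Zara ∩ Ulla: 08:30-09:00, 16:30-17:00, 19:00-19:30.
Hamid ∩ Zara ∩ Ulla ∩ Ana: 16:30-17:00, 19:00-19:30.
Hamid ∩ Zara ∩ Ulla ∩ Ana ∩ Farrukh: 16:30-17:00, 19:00-19:30.
Hamid ∩ Zara ∩ Ulla ∩ Ana ∩ Farrukh ∩ Jamal: ∅.
There is no time when everyone is free.
There is no common window, so the total is 0 minutes.

0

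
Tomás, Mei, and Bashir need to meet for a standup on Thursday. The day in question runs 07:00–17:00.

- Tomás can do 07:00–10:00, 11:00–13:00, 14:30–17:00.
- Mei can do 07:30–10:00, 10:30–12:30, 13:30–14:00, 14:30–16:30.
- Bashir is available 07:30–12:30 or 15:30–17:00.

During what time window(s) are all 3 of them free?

Tomás ∩ Mei: 07:30-10:00, 11:00-12:30, 14:30-16:30.
Tomás ∩ Mei ∩ Bashir: 07:30-10:00, 11:00-12:30, 15:30-16:30.

07:30-10:00, 11:00-12:30, 15:30-16:30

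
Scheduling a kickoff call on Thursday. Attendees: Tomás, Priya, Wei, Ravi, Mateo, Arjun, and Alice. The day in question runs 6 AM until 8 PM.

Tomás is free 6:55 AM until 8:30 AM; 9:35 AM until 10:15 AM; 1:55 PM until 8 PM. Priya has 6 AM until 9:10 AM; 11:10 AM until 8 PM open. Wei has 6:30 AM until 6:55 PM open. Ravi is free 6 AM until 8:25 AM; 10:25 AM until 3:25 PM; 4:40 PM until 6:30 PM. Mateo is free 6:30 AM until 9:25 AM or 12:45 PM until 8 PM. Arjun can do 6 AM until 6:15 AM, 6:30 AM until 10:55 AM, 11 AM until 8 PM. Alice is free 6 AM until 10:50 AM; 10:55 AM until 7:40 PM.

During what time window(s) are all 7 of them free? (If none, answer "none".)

06:55-08:25, 13:55-15:25, 16:40-18:30

Tomás ∩ Priya: 06:55-08:30, 13:55-20:00.
Tomás ∩ Priya ∩ Wei: 06:55-08:30, 13:55-18:55.
Tomás ∩ Priya ∩ Wei ∩ Ravi: 06:55-08:25, 13:55-15:25, 16:40-18:30.
Tomás ∩ Priya ∩ Wei ∩ Ravi ∩ Mateo: 06:55-08:25, 13:55-15:25, 16:40-18:30.
Tomás ∩ Priya ∩ Wei ∩ Ravi ∩ Mateo ∩ Arjun: 06:55-08:25, 13:55-15:25, 16:40-18:30.
Tomás ∩ Priya ∩ Wei ∩ Ravi ∩ Mateo ∩ Arjun ∩ Alice: 06:55-08:25, 13:55-15:25, 16:40-18:30.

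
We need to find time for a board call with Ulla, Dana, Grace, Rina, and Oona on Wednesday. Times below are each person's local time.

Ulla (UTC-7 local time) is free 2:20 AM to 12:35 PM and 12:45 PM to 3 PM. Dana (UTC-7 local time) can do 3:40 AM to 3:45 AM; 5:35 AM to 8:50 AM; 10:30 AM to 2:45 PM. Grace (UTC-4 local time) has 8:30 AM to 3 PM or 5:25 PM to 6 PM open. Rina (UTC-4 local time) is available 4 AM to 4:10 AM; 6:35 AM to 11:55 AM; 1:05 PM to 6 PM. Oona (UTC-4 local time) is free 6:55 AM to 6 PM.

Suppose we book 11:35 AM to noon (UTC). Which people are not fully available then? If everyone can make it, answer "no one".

Dana, Grace

Ulla in UTC: 09:20-19:35, 19:45-22:00 (add 7h to convert from UTC-7).
Dana in UTC: 10:40-10:45, 12:35-15:50, 17:30-21:45 (add 7h to convert from UTC-7).
Grace in UTC: 12:30-19:00, 21:25-22:00 (add 4h to convert from UTC-4).
Rina in UTC: 08:00-08:10, 10:35-15:55, 17:05-22:00 (add 4h to convert from UTC-4).
Oona in UTC: 10:55-22:00 (add 4h to convert from UTC-4).
Ulla: free for 11:35-12:00. Dana: not fully free for 11:35-12:00. Grace: not fully free for 11:35-12:00. Rina: free for 11:35-12:00. Oona: free for 11:35-12:00.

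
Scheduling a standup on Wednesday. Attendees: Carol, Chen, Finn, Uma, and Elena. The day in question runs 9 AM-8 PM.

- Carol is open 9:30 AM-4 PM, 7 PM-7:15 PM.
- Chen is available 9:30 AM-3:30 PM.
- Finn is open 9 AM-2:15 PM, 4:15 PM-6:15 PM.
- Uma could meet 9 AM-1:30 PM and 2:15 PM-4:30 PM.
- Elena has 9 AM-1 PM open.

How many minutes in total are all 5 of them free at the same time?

210

Carol ∩ Chen: 09:30-15:30.
Carol ∩ Chen ∩ Finn: 09:30-14:15.
Carol ∩ Chen ∩ Finn ∩ Uma: 09:30-13:30.
Carol ∩ Chen ∩ Finn ∩ Uma ∩ Elena: 09:30-13:00.
Those are the intersection windows.
That's a single block of 210 minutes.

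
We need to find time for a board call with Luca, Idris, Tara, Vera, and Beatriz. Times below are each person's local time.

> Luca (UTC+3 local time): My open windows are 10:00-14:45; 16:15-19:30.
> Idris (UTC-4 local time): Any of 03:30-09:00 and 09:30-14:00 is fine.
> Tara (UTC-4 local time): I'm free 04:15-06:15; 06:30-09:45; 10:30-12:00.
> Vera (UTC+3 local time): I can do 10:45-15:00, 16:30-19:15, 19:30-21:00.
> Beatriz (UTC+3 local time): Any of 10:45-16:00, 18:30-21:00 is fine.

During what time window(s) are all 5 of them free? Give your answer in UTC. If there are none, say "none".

Luca in UTC: 07:00-11:45, 13:15-16:30 (subtract 3h to convert from UTC+3).
Idris in UTC: 07:30-13:00, 13:30-18:00 (add 4h to convert from UTC-4).
Tara in UTC: 08:15-10:15, 10:30-13:45, 14:30-16:00 (add 4h to convert from UTC-4).
Vera in UTC: 07:45-12:00, 13:30-16:15, 16:30-18:00 (subtract 3h to convert from UTC+3).
Beatriz in UTC: 07:45-13:00, 15:30-18:00 (subtract 3h to convert from UTC+3).
Luca ∩ Idris: 07:30-11:45, 13:30-16:30.
Luca ∩ Idris ∩ Tara: 08:15-10:15, 10:30-11:45, 13:30-13:45, 14:30-16:00.
Luca ∩ Idris ∩ Tara ∩ Vera: 08:15-10:15, 10:30-11:45, 13:30-13:45, 14:30-16:00.
Luca ∩ Idris ∩ Tara ∩ Vera ∩ Beatriz: 08:15-10:15, 10:30-11:45, 15:30-16:00.

08:15-10:15, 10:30-11:45, 15:30-16:00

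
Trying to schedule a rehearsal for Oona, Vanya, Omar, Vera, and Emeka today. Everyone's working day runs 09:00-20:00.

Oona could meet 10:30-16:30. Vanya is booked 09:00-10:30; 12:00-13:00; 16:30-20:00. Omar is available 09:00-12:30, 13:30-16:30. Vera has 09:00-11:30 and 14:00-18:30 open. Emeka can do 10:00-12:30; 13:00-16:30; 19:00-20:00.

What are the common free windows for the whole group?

10:30-11:30, 14:00-16:30

Oona free: 10:30-16:30.
Vanya free: 10:30-12:00, 13:00-16:30 (invert busy blocks within the working day).
Omar free: 09:00-12:30, 13:30-16:30.
Vera free: 09:00-11:30, 14:00-18:30.
Emeka free: 10:00-12:30, 13:00-16:30, 19:00-20:00.
Oona ∩ Vanya: 10:30-12:00, 13:00-16:30.
Oona ∩ Vanya ∩ Omar: 10:30-12:00, 13:30-16:30.
Oona ∩ Vanya ∩ Omar ∩ Vera: 10:30-11:30, 14:00-16:30.
Oona ∩ Vanya ∩ Omar ∩ Vera ∩ Emeka: 10:30-11:30, 14:00-16:30.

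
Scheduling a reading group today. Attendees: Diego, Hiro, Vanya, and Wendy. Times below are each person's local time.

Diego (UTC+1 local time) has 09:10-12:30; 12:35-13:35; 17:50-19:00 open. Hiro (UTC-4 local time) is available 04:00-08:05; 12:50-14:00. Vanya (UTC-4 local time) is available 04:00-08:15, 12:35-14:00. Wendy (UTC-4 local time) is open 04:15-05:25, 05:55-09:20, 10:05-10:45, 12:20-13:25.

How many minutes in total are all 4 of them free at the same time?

Diego in UTC: 08:10-11:30, 11:35-12:35, 16:50-18:00 (subtract 1h to convert from UTC+1).
Hiro in UTC: 08:00-12:05, 16:50-18:00 (add 4h to convert from UTC-4).
Vanya in UTC: 08:00-12:15, 16:35-18:00 (add 4h to convert from UTC-4).
Wendy in UTC: 08:15-09:25, 09:55-13:20, 14:05-14:45, 16:20-17:25 (add 4h to convert from UTC-4).
Diego ∩ Hiro: 08:10-11:30, 11:35-12:05, 16:50-18:00.
Diego ∩ Hiro ∩ Vanya: 08:10-11:30, 11:35-12:05, 16:50-18:00.
Diego ∩ Hiro ∩ Vanya ∩ Wendy: 08:15-09:25, 09:55-11:30, 11:35-12:05, 16:50-17:25.
Summing the common windows: 70 + 95 + 30 + 35 = 230 minutes.

230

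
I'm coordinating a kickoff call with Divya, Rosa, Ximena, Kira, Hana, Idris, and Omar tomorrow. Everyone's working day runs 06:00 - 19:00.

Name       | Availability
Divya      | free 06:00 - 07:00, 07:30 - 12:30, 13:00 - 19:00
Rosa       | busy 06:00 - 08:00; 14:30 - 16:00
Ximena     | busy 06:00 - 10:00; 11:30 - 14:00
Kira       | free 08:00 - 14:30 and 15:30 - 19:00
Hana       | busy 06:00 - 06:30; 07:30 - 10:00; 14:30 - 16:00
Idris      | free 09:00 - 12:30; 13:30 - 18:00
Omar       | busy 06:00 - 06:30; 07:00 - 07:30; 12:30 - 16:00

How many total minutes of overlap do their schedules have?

210

Divya free: 06:00-07:00, 07:30-12:30, 13:00-19:00.
Rosa free: 08:00-14:30, 16:00-19:00 (invert busy blocks within the working day).
Ximena free: 10:00-11:30, 14:00-19:00 (invert busy blocks within the working day).
Kira free: 08:00-14:30, 15:30-19:00.
Hana free: 06:30-07:30, 10:00-14:30, 16:00-19:00 (invert busy blocks within the working day).
Idris free: 09:00-12:30, 13:30-18:00.
Omar free: 06:30-07:00, 07:30-12:30, 16:00-19:00 (invert busy blocks within the working day).
Divya ∩ Rosa: 08:00-12:30, 13:00-14:30, 16:00-19:00.
Divya ∩ Rosa ∩ Ximena: 10:00-11:30, 14:00-14:30, 16:00-19:00.
Divya ∩ Rosa ∩ Ximena ∩ Kira: 10:00-11:30, 14:00-14:30, 16:00-19:00.
Divya ∩ Rosa ∩ Ximena ∩ Kira ∩ Hana: 10:00-11:30, 14:00-14:30, 16:00-19:00.
Divya ∩ Rosa ∩ Ximena ∩ Kira ∩ Hana ∩ Idris: 10:00-11:30, 14:00-14:30, 16:00-18:00.
Divya ∩ Rosa ∩ Ximena ∩ Kira ∩ Hana ∩ Idris ∩ Omar: 10:00-11:30, 16:00-18:00.
Summing the common windows: 90 + 120 = 210 minutes.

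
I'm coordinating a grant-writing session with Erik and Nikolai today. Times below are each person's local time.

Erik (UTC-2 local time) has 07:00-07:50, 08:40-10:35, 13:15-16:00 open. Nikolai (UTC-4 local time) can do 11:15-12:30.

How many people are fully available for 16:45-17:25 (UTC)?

Erik in UTC: 09:00-09:50, 10:40-12:35, 15:15-18:00 (add 2h to convert from UTC-2).
Nikolai in UTC: 15:15-16:30 (add 4h to convert from UTC-4).
Erik can make the full 16:45-17:25 slot — that's 1.

1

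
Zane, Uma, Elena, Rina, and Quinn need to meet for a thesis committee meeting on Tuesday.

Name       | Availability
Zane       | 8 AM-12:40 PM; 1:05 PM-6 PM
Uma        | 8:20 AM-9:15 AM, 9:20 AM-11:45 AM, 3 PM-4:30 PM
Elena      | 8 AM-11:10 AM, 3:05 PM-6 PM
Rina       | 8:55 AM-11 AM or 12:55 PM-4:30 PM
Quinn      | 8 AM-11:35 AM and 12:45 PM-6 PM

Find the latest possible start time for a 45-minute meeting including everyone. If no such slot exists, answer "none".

15:45

Zane ∩ Uma: 08:20-09:15, 09:20-11:45, 15:00-16:30.
Zane ∩ Uma ∩ Elena: 08:20-09:15, 09:20-11:10, 15:05-16:30.
Zane ∩ Uma ∩ Elena ∩ Rina: 08:55-09:15, 09:20-11:00, 15:05-16:30.
Zane ∩ Uma ∩ Elena ∩ Rina ∩ Quinn: 08:55-09:15, 09:20-11:00, 15:05-16:30.
So the common availability across everyone is 08:55-09:15, 09:20-11:00, 15:05-16:30.
The last common window of at least 45 minutes is 15:05-16:30; a 45-minute meeting can start as late as 15:45 and still end by 16:30.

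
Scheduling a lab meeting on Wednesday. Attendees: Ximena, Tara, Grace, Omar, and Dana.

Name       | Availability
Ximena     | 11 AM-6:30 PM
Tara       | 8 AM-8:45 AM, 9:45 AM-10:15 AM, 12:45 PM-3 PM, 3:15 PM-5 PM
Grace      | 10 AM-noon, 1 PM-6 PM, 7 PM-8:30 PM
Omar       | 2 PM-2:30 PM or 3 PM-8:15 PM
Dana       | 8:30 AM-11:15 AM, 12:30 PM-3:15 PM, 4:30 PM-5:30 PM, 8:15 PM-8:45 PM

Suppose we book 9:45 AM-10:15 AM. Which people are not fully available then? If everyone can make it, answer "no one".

Grace, Omar, Ximena

Ximena: not fully free for 09:45-10:15. Tara: free for 09:45-10:15. Grace: not fully free for 09:45-10:15. Omar: not fully free for 09:45-10:15. Dana: free for 09:45-10:15.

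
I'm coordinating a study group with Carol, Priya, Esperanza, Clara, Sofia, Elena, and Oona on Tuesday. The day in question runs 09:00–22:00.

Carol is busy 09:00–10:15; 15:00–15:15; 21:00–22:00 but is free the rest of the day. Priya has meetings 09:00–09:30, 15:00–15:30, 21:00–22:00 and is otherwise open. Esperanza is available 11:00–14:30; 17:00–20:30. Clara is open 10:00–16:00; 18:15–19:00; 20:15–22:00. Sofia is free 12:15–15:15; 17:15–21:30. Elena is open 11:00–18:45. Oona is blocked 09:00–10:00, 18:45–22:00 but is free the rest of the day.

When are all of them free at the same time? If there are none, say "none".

12:15-14:30, 18:15-18:45

Carol free: 10:15-15:00, 15:15-21:00 (invert busy blocks within the working day).
Priya free: 09:30-15:00, 15:30-21:00 (invert busy blocks within the working day).
Esperanza free: 11:00-14:30, 17:00-20:30.
Clara free: 10:00-16:00, 18:15-19:00, 20:15-22:00.
Sofia free: 12:15-15:15, 17:15-21:30.
Elena free: 11:00-18:45.
Oona free: 10:00-18:45 (invert busy blocks within the working day).
Carol ∩ Priya: 10:15-15:00, 15:30-21:00.
Carol ∩ Priya ∩ Esperanza: 11:00-14:30, 17:00-20:30.
Carol ∩ Priya ∩ Esperanza ∩ Clara: 11:00-14:30, 18:15-19:00, 20:15-20:30.
Carol ∩ Priya ∩ Esperanza ∩ Clara ∩ Sofia: 12:15-14:30, 18:15-19:00, 20:15-20:30.
Carol ∩ Priya ∩ Esperanza ∩ Clara ∩ Sofia ∩ Elena: 12:15-14:30, 18:15-18:45.
Carol ∩ Priya ∩ Esperanza ∩ Clara ∩ Sofia ∩ Elena ∩ Oona: 12:15-14:30, 18:15-18:45.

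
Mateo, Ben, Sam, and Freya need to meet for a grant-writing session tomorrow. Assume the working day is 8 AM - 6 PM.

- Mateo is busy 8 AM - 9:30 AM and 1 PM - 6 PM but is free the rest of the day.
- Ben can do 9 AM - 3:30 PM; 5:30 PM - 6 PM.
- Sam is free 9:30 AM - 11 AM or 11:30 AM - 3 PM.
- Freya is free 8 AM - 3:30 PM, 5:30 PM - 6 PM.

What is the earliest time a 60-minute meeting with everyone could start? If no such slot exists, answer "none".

09:30

Mateo free: 09:30-13:00 (invert busy blocks within the working day).
Ben free: 09:00-15:30, 17:30-18:00.
Sam free: 09:30-11:00, 11:30-15:00.
Freya free: 08:00-15:30, 17:30-18:00.
Mateo ∩ Ben: 09:30-13:00.
Mateo ∩ Ben ∩ Sam: 09:30-11:00, 11:30-13:00.
Mateo ∩ Ben ∩ Sam ∩ Freya: 09:30-11:00, 11:30-13:00.
The first common window of at least 60 minutes is 09:30-11:00, so the earliest start is 09:30.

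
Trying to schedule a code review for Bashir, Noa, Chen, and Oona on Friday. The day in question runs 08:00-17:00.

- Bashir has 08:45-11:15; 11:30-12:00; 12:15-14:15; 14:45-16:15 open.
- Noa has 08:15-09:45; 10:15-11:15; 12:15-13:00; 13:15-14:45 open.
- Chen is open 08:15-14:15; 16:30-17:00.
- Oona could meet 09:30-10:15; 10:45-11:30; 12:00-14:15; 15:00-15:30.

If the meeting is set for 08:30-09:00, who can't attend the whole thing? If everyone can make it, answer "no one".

Bashir, Oona

Bashir: not fully free for 08:30-09:00. Noa: free for 08:30-09:00. Chen: free for 08:30-09:00. Oona: not fully free for 08:30-09:00.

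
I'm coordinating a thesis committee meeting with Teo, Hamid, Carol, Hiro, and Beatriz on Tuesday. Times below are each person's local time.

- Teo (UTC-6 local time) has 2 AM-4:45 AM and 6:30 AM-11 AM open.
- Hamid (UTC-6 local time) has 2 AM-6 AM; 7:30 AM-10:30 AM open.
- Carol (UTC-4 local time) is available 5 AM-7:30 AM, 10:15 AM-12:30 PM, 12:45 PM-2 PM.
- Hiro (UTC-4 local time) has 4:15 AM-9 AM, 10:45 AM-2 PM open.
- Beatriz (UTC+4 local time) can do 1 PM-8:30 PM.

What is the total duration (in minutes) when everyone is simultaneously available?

Teo in UTC: 08:00-10:45, 12:30-17:00 (add 6h to convert from UTC-6).
Hamid in UTC: 08:00-12:00, 13:30-16:30 (add 6h to convert from UTC-6).
Carol in UTC: 09:00-11:30, 14:15-16:30, 16:45-18:00 (add 4h to convert from UTC-4).
Hiro in UTC: 08:15-13:00, 14:45-18:00 (add 4h to convert from UTC-4).
Beatriz in UTC: 09:00-16:30 (subtract 4h to convert from UTC+4).
Teo ∩ Hamid: 08:00-10:45, 13:30-16:30.
Teo ∩ Hamid ∩ Carol: 09:00-10:45, 14:15-16:30.
Teo ∩ Hamid ∩ Carol ∩ Hiro: 09:00-10:45, 14:45-16:30.
Teo ∩ Hamid ∩ Carol ∩ Hiro ∩ Beatriz: 09:00-10:45, 14:45-16:30.
Those are the intersection windows.
Summing the common windows: 105 + 105 = 210 minutes.

210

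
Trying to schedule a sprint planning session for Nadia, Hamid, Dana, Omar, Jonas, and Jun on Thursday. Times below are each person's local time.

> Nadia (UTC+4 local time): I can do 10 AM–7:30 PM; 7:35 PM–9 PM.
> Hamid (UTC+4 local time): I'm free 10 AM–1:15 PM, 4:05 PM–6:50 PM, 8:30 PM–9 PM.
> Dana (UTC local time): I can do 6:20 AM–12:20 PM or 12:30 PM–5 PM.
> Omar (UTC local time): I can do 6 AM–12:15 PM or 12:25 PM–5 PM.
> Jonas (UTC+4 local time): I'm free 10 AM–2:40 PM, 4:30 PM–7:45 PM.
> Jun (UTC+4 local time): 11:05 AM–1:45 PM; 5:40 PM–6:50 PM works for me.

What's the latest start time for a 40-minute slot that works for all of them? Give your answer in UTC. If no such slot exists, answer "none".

14:10

Nadia in UTC: 06:00-15:30, 15:35-17:00 (subtract 4h to convert from UTC+4).
Hamid in UTC: 06:00-09:15, 12:05-14:50, 16:30-17:00 (subtract 4h to convert from UTC+4).
Dana in UTC: 06:20-12:20, 12:30-17:00.
Omar in UTC: 06:00-12:15, 12:25-17:00.
Jonas in UTC: 06:00-10:40, 12:30-15:45 (subtract 4h to convert from UTC+4).
Jun in UTC: 07:05-09:45, 13:40-14:50 (subtract 4h to convert from UTC+4).
Nadia ∩ Hamid: 06:00-09:15, 12:05-14:50, 16:30-17:00.
Nadia ∩ Hamid ∩ Dana: 06:20-09:15, 12:05-12:20, 12:30-14:50, 16:30-17:00.
Nadia ∩ Hamid ∩ Dana ∩ Omar: 06:20-09:15, 12:05-12:15, 12:30-14:50, 16:30-17:00.
Nadia ∩ Hamid ∩ Dana ∩ Omar ∩ Jonas: 06:20-09:15, 12:30-14:50.
Nadia ∩ Hamid ∩ Dana ∩ Omar ∩ Jonas ∩ Jun: 07:05-09:15, 13:40-14:50.
The last common window of at least 40 minutes is 13:40-14:50; a 40-minute meeting can start as late as 14:10 and still end by 14:50.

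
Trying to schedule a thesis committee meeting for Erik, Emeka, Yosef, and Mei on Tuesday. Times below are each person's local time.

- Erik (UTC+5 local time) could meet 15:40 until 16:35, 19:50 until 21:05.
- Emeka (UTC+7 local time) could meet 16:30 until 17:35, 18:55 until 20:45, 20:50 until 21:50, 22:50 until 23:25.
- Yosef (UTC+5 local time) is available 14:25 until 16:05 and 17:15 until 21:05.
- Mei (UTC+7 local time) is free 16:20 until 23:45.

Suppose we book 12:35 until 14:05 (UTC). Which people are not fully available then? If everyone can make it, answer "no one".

Erik in UTC: 10:40-11:35, 14:50-16:05 (subtract 5h to convert from UTC+5).
Emeka in UTC: 09:30-10:35, 11:55-13:45, 13:50-14:50, 15:50-16:25 (subtract 7h to convert from UTC+7).
Yosef in UTC: 09:25-11:05, 12:15-16:05 (subtract 5h to convert from UTC+5).
Mei in UTC: 09:20-16:45 (subtract 7h to convert from UTC+7).
Erik: not fully free for 12:35-14:05. Emeka: not fully free for 12:35-14:05. Yosef: free for 12:35-14:05. Mei: free for 12:35-14:05.

Emeka, Erik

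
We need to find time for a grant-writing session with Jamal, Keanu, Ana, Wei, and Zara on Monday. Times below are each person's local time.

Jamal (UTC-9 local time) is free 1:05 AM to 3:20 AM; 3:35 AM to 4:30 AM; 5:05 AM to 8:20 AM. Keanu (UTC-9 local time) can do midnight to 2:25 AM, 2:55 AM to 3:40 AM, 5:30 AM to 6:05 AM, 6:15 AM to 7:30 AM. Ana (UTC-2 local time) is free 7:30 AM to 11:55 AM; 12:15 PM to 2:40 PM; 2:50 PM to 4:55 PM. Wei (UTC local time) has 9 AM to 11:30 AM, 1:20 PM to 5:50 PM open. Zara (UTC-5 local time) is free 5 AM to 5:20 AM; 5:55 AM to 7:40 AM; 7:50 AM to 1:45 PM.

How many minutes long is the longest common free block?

Jamal in UTC: 10:05-12:20, 12:35-13:30, 14:05-17:20 (add 9h to convert from UTC-9).
Keanu in UTC: 09:00-11:25, 11:55-12:40, 14:30-15:05, 15:15-16:30 (add 9h to convert from UTC-9).
Ana in UTC: 09:30-13:55, 14:15-16:40, 16:50-18:55 (add 2h to convert from UTC-2).
Wei in UTC: 09:00-11:30, 13:20-17:50.
Zara in UTC: 10:00-10:20, 10:55-12:40, 12:50-18:45 (add 5h to convert from UTC-5).
Jamal ∩ Keanu: 10:05-11:25, 11:55-12:20, 12:35-12:40, 14:30-15:05, 15:15-16:30.
Jamal ∩ Keanu ∩ Ana: 10:05-11:25, 11:55-12:20, 12:35-12:40, 14:30-15:05, 15:15-16:30.
Jamal ∩ Keanu ∩ Ana ∩ Wei: 10:05-11:25, 14:30-15:05, 15:15-16:30.
Jamal ∩ Keanu ∩ Ana ∩ Wei ∩ Zara: 10:05-10:20, 10:55-11:25, 14:30-15:05, 15:15-16:30.
So the common availability across everyone is 10:05-10:20, 10:55-11:25, 14:30-15:05, 15:15-16:30.
The longest is 15:15-16:30 at 75 minutes.

75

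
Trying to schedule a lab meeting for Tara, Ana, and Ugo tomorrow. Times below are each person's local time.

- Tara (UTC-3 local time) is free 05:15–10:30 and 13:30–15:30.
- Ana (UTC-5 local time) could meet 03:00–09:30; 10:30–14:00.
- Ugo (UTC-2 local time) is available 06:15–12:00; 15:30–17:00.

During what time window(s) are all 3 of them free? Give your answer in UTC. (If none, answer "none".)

Tara in UTC: 08:15-13:30, 16:30-18:30 (add 3h to convert from UTC-3).
Ana in UTC: 08:00-14:30, 15:30-19:00 (add 5h to convert from UTC-5).
Ugo in UTC: 08:15-14:00, 17:30-19:00 (add 2h to convert from UTC-2).
Tara ∩ Ana: 08:15-13:30, 16:30-18:30.
Tara ∩ Ana ∩ Ugo: 08:15-13:30, 17:30-18:30.
Those are the intersection windows.

08:15-13:30, 17:30-18:30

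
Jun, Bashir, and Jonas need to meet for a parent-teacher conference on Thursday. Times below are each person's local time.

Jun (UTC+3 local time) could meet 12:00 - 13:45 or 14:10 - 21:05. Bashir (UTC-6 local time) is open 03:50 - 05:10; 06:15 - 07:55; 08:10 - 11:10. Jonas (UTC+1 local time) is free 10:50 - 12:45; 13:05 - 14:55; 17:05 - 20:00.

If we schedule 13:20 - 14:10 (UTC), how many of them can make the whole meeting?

1

Jun in UTC: 09:00-10:45, 11:10-18:05 (subtract 3h to convert from UTC+3).
Bashir in UTC: 09:50-11:10, 12:15-13:55, 14:10-17:10 (add 6h to convert from UTC-6).
Jonas in UTC: 09:50-11:45, 12:05-13:55, 16:05-19:00 (subtract 1h to convert from UTC+1).
Jun can make the full 13:20-14:10 slot — that's 1.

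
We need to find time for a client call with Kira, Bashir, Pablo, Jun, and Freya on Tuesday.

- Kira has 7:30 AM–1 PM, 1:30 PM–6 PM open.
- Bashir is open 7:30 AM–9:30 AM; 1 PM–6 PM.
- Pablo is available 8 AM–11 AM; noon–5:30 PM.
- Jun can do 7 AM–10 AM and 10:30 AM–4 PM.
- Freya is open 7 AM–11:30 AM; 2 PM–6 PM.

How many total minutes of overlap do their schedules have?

210

Kira ∩ Bashir: 07:30-09:30, 13:30-18:00.
Kira ∩ Bashir ∩ Pablo: 08:00-09:30, 13:30-17:30.
Kira ∩ Bashir ∩ Pablo ∩ Jun: 08:00-09:30, 13:30-16:00.
Kira ∩ Bashir ∩ Pablo ∩ Jun ∩ Freya: 08:00-09:30, 14:00-16:00.
Summing the common windows: 90 + 120 = 210 minutes.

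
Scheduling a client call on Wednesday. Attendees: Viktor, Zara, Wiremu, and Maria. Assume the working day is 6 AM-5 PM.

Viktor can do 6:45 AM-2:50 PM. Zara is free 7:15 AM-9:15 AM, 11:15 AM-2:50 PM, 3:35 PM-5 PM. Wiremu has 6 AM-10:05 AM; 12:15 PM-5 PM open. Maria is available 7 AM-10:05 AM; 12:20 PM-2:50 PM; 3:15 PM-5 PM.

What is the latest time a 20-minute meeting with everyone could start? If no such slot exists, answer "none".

14:30

Viktor ∩ Zara: 07:15-09:15, 11:15-14:50.
Viktor ∩ Zara ∩ Wiremu: 07:15-09:15, 12:15-14:50.
Viktor ∩ Zara ∩ Wiremu ∩ Maria: 07:15-09:15, 12:20-14:50.
The last common window of at least 20 minutes is 12:20-14:50; a 20-minute meeting can start as late as 14:30 and still end by 14:50.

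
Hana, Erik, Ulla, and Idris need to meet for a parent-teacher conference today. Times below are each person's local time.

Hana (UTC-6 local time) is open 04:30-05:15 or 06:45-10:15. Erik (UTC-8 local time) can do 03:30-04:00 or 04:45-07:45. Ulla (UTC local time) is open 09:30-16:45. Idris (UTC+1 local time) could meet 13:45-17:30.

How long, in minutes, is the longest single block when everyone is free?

180

Hana in UTC: 10:30-11:15, 12:45-16:15 (add 6h to convert from UTC-6).
Erik in UTC: 11:30-12:00, 12:45-15:45 (add 8h to convert from UTC-8).
Ulla in UTC: 09:30-16:45.
Idris in UTC: 12:45-16:30 (subtract 1h to convert from UTC+1).
Hana ∩ Erik: 12:45-15:45.
Hana ∩ Erik ∩ Ulla: 12:45-15:45.
Hana ∩ Erik ∩ Ulla ∩ Idris: 12:45-15:45.
The longest is 12:45-15:45 at 180 minutes.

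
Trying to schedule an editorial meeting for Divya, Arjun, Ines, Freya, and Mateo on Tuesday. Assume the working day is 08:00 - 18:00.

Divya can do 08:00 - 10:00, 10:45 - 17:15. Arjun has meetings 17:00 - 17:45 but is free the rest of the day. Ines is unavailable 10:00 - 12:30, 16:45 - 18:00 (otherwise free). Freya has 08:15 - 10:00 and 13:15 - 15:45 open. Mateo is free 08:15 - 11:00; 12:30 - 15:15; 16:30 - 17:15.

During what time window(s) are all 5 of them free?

Divya free: 08:00-10:00, 10:45-17:15.
Arjun free: 08:00-17:00, 17:45-18:00 (invert busy blocks within the working day).
Ines free: 08:00-10:00, 12:30-16:45 (invert busy blocks within the working day).
Freya free: 08:15-10:00, 13:15-15:45.
Mateo free: 08:15-11:00, 12:30-15:15, 16:30-17:15.
Divya ∩ Arjun: 08:00-10:00, 10:45-17:00.
Divya ∩ Arjun ∩ Ines: 08:00-10:00, 12:30-16:45.
Divya ∩ Arjun ∩ Ines ∩ Freya: 08:15-10:00, 13:15-15:45.
Divya ∩ Arjun ∩ Ines ∩ Freya ∩ Mateo: 08:15-10:00, 13:15-15:15.
Those are the intersection windows.

08:15-10:00, 13:15-15:15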